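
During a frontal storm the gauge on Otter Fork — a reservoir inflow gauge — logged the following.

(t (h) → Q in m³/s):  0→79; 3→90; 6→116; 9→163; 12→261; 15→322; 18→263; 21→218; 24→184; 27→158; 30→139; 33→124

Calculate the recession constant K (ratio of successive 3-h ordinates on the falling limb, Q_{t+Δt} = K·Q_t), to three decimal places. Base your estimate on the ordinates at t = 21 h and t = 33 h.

K ≈ 0.868

Using the recession-limb readings at t = 21 h and t = 33 h: Q falls from 218 to 124 m³/s over 4 intervals.
K = (Q₂/Q₁)^(1/4) = (124/218)^(1/4) = 0.868.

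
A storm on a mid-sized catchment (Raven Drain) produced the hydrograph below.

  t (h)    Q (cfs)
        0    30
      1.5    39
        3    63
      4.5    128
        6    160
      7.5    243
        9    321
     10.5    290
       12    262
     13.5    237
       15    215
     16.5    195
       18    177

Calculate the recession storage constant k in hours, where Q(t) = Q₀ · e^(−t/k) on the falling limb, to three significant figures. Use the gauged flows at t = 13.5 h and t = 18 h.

On the falling limb, Q drops from 237 to 177 cfs between t = 13.5 h and t = 18 h (Δt = 4.5 h).
k = −Δt / ln(Q₂/Q₁) = −4.5 / ln(177/237) = 15.4 h.

k ≈ 15.4 h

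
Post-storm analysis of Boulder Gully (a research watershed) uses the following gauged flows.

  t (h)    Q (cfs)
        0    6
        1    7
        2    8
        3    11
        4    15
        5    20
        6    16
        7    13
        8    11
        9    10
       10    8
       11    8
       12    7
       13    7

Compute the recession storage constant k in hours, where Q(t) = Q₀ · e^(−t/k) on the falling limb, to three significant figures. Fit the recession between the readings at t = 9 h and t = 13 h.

k ≈ 11.2 h

On the falling limb, Q drops from 10 to 7 cfs between t = 9 h and t = 13 h (Δt = 4 h).
k = −Δt / ln(Q₂/Q₁) = −4 / ln(7/10) = 11.2 h.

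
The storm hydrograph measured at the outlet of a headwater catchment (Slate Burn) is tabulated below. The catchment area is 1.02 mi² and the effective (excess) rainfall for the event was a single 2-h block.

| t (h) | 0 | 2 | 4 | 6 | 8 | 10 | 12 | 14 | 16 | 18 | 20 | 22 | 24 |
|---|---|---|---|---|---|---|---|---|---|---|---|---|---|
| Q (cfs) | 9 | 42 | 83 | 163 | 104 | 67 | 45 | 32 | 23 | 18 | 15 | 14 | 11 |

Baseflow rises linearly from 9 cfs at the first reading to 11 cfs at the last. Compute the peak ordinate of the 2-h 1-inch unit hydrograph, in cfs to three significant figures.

Direct runoff: 0.00, 32.83, 73.67, 153.50, 94.33, 57.17, 35.00, 21.83, 12.67, 7.50, 4.33, 3.17, 0.00 cfs; ΣQ_DR = 496.0 cfs, peak = 153.50 cfs.
Runoff depth d = ΣQ_DR·Δt / A = 496.0 × 7200 / (1.02 mi²) = 1.507 in.
The 1-inch UH is the DRH scaled by (1 in)/d, so U_p = 153.50 × 1/1.507 = 102 cfs.

U_p ≈ 102 cfs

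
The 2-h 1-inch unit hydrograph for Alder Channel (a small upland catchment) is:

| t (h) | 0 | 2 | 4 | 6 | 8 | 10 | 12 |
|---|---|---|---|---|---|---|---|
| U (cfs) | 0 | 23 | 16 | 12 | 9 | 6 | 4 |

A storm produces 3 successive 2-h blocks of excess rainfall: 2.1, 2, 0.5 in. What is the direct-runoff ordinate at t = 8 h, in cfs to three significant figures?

By discrete convolution, Q_j = Σ (P_i / 1 in) · U_{j−i}.
At t = 8 h (j=4): Q = (2.1/1)·9 + (2/1)·12 + (0.5/1)·16 = 50.9 cfs.

Q ≈ 50.9 cfs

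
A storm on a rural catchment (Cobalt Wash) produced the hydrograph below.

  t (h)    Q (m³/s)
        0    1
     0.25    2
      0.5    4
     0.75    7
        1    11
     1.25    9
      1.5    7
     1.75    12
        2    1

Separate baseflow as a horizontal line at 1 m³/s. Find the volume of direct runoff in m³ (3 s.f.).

V ≈ 40500 m³

Direct-runoff ordinates (Q − Q_b): 0.0, 1.0, 3.0, 6.0, 10.0, 8.0, 6.0, 11.0, 0.0 m³/s.
ΣQ_DR = 45.00 m³/s.
With Δt = 0.25 h = 900 s, V = ΣQ_DR · Δt = 45.00 × 900 = 40500 m³.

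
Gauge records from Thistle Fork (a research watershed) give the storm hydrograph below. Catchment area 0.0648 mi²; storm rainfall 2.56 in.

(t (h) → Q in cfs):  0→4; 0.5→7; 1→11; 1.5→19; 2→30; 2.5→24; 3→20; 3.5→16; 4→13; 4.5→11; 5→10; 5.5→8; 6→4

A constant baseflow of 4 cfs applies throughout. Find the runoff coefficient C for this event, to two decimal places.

ΣQ_DR = 125.0 cfs; V = ΣQ_DR·Δt = 2.250 × 10^5 ft³.
Runoff depth d = V / A = 1.495 in.
C = d / P = 1.495 / 2.56 = 0.58.

C ≈ 0.58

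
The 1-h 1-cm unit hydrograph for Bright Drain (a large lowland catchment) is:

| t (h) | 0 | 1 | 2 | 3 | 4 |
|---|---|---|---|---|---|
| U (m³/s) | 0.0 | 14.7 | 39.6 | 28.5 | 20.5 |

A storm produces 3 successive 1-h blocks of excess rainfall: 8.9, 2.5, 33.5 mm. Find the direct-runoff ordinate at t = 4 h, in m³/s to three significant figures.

Q ≈ 158 m³/s

By discrete convolution, Q_j = Σ (P_i / 10 mm) · U_{j−i}.
At t = 4 h (j=4): Q = (8.9/10)·20.5 + (2.5/10)·28.5 + (33.5/10)·39.6 = 158 m³/s.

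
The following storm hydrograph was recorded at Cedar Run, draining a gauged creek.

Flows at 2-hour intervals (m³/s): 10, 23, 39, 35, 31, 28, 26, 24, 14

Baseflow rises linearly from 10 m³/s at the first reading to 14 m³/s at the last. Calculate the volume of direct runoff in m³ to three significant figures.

Direct-runoff ordinates (Q − Q_b): 0.00, 12.50, 28.00, 23.50, 19.00, 15.50, 13.00, 10.50, 0.00 m³/s.
ΣQ_DR = 122.0 m³/s.
With Δt = 2 h = 7200 s, V = ΣQ_DR · Δt = 122.0 × 7200 = 8.78 × 10^5 m³.

V ≈ 8.78 × 10^5 m³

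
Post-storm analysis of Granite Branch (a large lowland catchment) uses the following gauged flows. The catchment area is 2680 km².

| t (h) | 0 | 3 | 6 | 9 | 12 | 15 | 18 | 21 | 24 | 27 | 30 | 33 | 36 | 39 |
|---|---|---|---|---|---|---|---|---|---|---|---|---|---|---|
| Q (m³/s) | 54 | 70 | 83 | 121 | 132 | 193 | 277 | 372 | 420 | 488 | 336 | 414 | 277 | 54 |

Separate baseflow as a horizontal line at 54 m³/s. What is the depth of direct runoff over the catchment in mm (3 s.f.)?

Direct runoff: 0.0, 16.0, 29.0, 67.0, 78.0, 139.0, 223.0, 318.0, 366.0, 434.0, 282.0, 360.0, 223.0, 0.0 m³/s; ΣQ_DR = 2535 m³/s.
V = ΣQ_DR · Δt = 2535 × 10800 s = 2.738 × 10^7 m³.
Over A = 2680 km², depth = V / A = 10.2 mm.

d ≈ 10.2 mm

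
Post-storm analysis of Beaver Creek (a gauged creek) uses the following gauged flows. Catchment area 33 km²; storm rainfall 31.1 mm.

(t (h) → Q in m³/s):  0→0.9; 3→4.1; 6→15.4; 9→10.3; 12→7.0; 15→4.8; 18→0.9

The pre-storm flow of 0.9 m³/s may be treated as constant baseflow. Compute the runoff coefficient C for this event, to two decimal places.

C ≈ 0.39

ΣQ_DR = 37.10 m³/s; V = ΣQ_DR·Δt = 4.007 × 10^5 m³.
Runoff depth d = V / A = 12.14 mm.
C = d / P = 12.14 / 31.1 = 0.39.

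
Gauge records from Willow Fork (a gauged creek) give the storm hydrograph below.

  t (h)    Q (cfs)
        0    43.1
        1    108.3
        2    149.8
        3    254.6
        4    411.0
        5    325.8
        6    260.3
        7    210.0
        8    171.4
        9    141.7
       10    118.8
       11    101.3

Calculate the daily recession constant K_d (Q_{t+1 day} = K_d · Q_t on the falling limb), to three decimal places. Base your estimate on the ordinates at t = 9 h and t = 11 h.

K_d ≈ 0.018

Between t = 9 h and t = 11 h the flow falls from 141.7 to 101.3 cfs over 2×1 h = 2 h.
Per-interval ratio K = (101.3/141.7)^(1/2) = 0.8455; K_d = K^(24/1) = 0.018.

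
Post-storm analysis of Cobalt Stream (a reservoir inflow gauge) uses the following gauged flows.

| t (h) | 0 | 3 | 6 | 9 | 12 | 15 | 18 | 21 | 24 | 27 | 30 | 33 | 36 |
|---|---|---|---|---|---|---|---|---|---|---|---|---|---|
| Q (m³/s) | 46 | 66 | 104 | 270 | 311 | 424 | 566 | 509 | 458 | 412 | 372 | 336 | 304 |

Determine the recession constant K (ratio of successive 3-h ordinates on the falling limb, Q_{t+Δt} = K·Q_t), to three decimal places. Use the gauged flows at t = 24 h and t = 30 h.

Using the recession-limb readings at t = 24 h and t = 30 h: Q falls from 458 to 372 m³/s over 2 intervals.
K = (Q₂/Q₁)^(1/2) = (372/458)^(1/2) = 0.901.

K ≈ 0.901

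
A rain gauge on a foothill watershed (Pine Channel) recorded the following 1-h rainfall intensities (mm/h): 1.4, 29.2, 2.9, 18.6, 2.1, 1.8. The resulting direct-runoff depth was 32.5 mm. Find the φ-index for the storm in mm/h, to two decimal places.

Only the 2 blocks with intensity above φ contribute runoff: 29.2, 18.6 mm/h.
Σ(I−φ)·Δt = d  ⇒  (29.2+18.6 − 2φ)·1 = 32.5
φ = (47.80 − 32.5/1) / 2 = 7.65 mm/h.

φ ≈ 7.65 mm/h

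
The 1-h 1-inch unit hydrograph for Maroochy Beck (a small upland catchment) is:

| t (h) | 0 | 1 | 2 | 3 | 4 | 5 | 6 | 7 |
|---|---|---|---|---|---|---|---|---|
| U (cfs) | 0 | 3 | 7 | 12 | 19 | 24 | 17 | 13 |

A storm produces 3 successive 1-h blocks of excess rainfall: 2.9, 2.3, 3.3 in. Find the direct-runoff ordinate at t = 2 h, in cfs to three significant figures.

By discrete convolution, Q_j = Σ (P_i / 1 in) · U_{j−i}.
At t = 2 h (j=2): Q = (2.9/1)·7 + (2.3/1)·3 + (3.3/1)·0 = 27.2 cfs.

Q ≈ 27.2 cfs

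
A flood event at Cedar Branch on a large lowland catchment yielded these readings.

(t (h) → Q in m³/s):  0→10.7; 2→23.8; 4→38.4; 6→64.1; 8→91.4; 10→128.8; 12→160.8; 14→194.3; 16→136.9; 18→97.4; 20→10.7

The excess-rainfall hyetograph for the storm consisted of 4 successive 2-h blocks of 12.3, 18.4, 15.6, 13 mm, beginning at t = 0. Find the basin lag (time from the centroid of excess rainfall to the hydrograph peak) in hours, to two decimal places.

Centroid of excess rainfall: t_c = Σ P_i·t̄_i / ΣP_i = 3.9882 h (block centres at 1, 3, 5, 7 h).
Hydrograph peak occurs at t = 14 h, so basin lag t_L = 14 − 3.9882 = 10.01 h.

t_L ≈ 10.01 h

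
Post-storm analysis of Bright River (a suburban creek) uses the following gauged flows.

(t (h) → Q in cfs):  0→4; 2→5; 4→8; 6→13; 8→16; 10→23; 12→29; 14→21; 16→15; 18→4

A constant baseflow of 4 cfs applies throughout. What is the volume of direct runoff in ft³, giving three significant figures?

Direct-runoff ordinates (Q − Q_b): 0.0, 1.0, 4.0, 9.0, 12.0, 19.0, 25.0, 17.0, 11.0, 0.0 cfs.
ΣQ_DR = 98.00 cfs.
With Δt = 2 h = 7200 s, V = ΣQ_DR · Δt = 98.00 × 7200 = 7.06 × 10^5 ft³.

V ≈ 7.06 × 10^5 ft³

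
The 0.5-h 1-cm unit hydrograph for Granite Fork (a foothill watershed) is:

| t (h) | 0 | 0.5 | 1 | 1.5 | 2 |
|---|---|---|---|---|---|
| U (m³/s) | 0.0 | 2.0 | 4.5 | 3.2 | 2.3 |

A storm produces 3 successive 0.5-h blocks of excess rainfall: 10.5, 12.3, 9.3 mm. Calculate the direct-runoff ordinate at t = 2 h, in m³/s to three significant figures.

By discrete convolution, Q_j = Σ (P_i / 10 mm) · U_{j−i}.
At t = 2 h (j=4): Q = (10.5/10)·2.3 + (12.3/10)·3.2 + (9.3/10)·4.5 = 10.5 m³/s.

Q ≈ 10.5 m³/s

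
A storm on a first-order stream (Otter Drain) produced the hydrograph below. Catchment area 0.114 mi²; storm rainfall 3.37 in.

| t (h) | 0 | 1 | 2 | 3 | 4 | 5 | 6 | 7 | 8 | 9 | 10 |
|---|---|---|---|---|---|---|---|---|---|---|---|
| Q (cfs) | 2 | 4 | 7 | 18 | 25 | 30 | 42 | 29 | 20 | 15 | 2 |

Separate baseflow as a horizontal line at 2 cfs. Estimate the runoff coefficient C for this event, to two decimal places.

C ≈ 0.69

ΣQ_DR = 172.0 cfs; V = ΣQ_DR·Δt = 6.192 × 10^5 ft³.
Runoff depth d = V / A = 2.338 in.
C = d / P = 2.338 / 3.37 = 0.69.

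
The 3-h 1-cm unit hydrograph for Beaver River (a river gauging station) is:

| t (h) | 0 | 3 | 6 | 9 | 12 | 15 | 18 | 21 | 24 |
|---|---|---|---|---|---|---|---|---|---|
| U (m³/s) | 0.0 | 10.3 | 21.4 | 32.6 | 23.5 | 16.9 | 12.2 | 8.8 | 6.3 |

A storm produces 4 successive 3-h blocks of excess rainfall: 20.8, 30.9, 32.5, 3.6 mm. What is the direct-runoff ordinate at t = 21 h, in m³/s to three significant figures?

Q ≈ 119 m³/s

By discrete convolution, Q_j = Σ (P_i / 10 mm) · U_{j−i}.
At t = 21 h (j=7): Q = (20.8/10)·8.8 + (30.9/10)·12.2 + (32.5/10)·16.9 + (3.6/10)·23.5 = 119 m³/s.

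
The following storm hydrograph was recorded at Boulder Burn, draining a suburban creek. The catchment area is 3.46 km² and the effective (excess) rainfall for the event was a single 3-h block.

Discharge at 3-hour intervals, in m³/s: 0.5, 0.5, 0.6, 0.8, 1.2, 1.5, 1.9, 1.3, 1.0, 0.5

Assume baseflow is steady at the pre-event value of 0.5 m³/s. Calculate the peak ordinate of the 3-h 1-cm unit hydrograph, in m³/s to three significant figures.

U_p ≈ 0.934 m³/s

Direct runoff: 0.0, 0.0, 0.1, 0.3, 0.7, 1.0, 1.4, 0.8, 0.5, 0.0 m³/s; ΣQ_DR = 4.800 m³/s, peak = 1.4 m³/s.
Runoff depth d = ΣQ_DR·Δt / A = 4.800 × 10800 / (3.46 km²) = 14.98 mm.
The 1-cm UH is the DRH scaled by (10 mm)/d, so U_p = 1.4 × 10/14.98 = 0.934 m³/s.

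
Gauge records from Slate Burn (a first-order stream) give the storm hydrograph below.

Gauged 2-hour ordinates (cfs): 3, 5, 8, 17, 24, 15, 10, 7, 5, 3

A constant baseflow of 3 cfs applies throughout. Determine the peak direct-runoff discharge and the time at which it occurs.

Q_p = 21.0 cfs at t = 8 h

Subtracting baseflow gives direct-runoff ordinates: 0.0, 2.0, 5.0, 14.0, 21.0, 12.0, 7.0, 4.0, 2.0, 0.0 cfs.
The maximum is 21.0 cfs, occurring at the reading for t = 8 h.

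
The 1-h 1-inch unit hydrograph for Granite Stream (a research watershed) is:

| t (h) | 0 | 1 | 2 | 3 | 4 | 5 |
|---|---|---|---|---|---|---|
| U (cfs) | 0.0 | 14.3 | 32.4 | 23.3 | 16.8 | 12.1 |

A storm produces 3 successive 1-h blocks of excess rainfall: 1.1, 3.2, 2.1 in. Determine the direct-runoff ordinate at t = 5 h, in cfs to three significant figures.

Q ≈ 116 cfs

By discrete convolution, Q_j = Σ (P_i / 1 in) · U_{j−i}.
At t = 5 h (j=5): Q = (1.1/1)·12.1 + (3.2/1)·16.8 + (2.1/1)·23.3 = 116 cfs.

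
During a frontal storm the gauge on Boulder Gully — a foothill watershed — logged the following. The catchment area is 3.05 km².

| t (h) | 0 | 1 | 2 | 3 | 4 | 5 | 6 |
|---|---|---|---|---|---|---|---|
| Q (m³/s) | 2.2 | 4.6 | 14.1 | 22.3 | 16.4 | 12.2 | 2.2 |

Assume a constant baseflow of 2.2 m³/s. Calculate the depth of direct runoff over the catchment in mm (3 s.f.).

d ≈ 69.2 mm

Direct runoff: 0.0, 2.4, 11.9, 20.1, 14.2, 10.0, 0.0 m³/s; ΣQ_DR = 58.60 m³/s.
V = ΣQ_DR · Δt = 58.60 × 3600 s = 2.110 × 10^5 m³.
Over A = 3.05 km², depth = V / A = 69.2 mm.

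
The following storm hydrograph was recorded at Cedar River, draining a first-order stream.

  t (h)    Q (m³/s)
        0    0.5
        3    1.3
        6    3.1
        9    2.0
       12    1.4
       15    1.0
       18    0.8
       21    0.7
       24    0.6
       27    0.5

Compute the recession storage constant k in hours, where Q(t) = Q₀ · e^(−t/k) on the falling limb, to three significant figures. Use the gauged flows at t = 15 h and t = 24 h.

On the falling limb, Q drops from 1.0 to 0.6 m³/s between t = 15 h and t = 24 h (Δt = 9 h).
k = −Δt / ln(Q₂/Q₁) = −9 / ln(0.6/1.0) = 17.6 h.

k ≈ 17.6 h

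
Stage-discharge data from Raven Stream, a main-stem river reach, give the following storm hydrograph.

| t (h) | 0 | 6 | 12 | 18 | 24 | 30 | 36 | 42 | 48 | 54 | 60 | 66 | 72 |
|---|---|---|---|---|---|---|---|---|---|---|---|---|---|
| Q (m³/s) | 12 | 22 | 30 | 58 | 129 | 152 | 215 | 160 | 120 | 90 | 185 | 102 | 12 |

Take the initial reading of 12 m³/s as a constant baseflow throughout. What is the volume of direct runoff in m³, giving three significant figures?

Direct-runoff ordinates (Q − Q_b): 0.0, 10.0, 18.0, 46.0, 117.0, 140.0, 203.0, 148.0, 108.0, 78.0, 173.0, 90.0, 0.0 m³/s.
ΣQ_DR = 1131 m³/s.
With Δt = 6 h = 21600 s, V = ΣQ_DR · Δt = 1131 × 21600 = 2.44 × 10^7 m³.

V ≈ 2.44 × 10^7 m³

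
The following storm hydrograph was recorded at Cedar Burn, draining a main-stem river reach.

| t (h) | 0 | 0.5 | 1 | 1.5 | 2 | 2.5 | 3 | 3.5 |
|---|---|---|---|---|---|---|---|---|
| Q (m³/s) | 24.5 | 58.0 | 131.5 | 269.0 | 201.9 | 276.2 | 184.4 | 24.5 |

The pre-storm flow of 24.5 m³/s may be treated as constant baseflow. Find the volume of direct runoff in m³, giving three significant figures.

V ≈ 1.75 × 10^6 m³

Direct-runoff ordinates (Q − Q_b): 0.0, 33.5, 107.0, 244.5, 177.4, 251.7, 159.9, 0.0 m³/s.
ΣQ_DR = 974.0 m³/s.
With Δt = 0.5 h = 1800 s, V = ΣQ_DR · Δt = 974.0 × 1800 = 1.75 × 10^6 m³.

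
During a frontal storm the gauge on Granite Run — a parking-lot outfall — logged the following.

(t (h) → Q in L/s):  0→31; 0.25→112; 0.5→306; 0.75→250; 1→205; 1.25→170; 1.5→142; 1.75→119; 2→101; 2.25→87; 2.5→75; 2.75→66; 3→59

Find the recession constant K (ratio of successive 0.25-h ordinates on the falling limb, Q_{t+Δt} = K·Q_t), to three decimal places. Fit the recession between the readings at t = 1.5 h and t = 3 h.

Using the recession-limb readings at t = 1.5 h and t = 3 h: Q falls from 142 to 59 L/s over 6 intervals.
K = (Q₂/Q₁)^(1/6) = (59/142)^(1/6) = 0.864.

K ≈ 0.864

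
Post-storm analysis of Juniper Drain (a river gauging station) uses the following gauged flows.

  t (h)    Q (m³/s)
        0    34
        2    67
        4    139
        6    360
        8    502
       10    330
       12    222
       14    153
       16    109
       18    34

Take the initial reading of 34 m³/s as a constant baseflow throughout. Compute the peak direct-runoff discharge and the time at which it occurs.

Subtracting baseflow gives direct-runoff ordinates: 0.0, 33.0, 105.0, 326.0, 468.0, 296.0, 188.0, 119.0, 75.0, 0.0 m³/s.
The maximum is 468.0 m³/s, occurring at the reading for t = 8 h.

Q_p = 468.0 m³/s at t = 8 h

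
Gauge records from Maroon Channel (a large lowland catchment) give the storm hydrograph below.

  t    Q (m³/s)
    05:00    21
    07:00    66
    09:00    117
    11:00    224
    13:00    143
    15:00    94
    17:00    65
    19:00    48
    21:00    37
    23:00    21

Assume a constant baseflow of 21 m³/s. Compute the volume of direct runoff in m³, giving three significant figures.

Direct-runoff ordinates (Q − Q_b): 0.0, 45.0, 96.0, 203.0, 122.0, 73.0, 44.0, 27.0, 16.0, 0.0 m³/s.
ΣQ_DR = 626.0 m³/s.
With Δt = 2 h = 7200 s, V = ΣQ_DR · Δt = 626.0 × 7200 = 4.51 × 10^6 m³.

V ≈ 4.51 × 10^6 m³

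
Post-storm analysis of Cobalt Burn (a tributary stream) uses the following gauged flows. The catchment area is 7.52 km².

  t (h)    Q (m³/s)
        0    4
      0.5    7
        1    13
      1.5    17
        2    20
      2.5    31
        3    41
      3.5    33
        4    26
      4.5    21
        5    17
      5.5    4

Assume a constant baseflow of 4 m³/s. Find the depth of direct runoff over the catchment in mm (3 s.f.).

d ≈ 44.5 mm

Direct runoff: 0.0, 3.0, 9.0, 13.0, 16.0, 27.0, 37.0, 29.0, 22.0, 17.0, 13.0, 0.0 m³/s; ΣQ_DR = 186.0 m³/s.
V = ΣQ_DR · Δt = 186.0 × 1800 s = 3.348 × 10^5 m³.
Over A = 7.52 km², depth = V / A = 44.5 mm.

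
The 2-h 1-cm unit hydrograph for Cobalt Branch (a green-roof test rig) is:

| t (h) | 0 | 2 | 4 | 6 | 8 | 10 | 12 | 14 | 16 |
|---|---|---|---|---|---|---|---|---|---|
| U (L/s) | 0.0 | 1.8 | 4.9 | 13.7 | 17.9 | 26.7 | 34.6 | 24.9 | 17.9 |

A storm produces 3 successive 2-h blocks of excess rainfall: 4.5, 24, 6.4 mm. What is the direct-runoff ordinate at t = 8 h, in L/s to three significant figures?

By discrete convolution, Q_j = Σ (P_i / 10 mm) · U_{j−i}.
At t = 8 h (j=4): Q = (4.5/10)·17.9 + (24/10)·13.7 + (6.4/10)·4.9 = 44.1 L/s.

Q ≈ 44.1 L/s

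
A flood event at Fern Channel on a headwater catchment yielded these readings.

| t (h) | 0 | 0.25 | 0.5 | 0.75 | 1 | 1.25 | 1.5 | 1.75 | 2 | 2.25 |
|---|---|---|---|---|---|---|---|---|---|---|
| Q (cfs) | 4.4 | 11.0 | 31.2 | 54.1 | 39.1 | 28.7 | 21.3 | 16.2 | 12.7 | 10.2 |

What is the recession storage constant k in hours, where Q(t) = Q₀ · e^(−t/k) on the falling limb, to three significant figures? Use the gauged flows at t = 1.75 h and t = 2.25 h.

On the falling limb, Q drops from 16.2 to 10.2 cfs between t = 1.75 h and t = 2.25 h (Δt = 0.5 h).
k = −Δt / ln(Q₂/Q₁) = −0.5 / ln(10.2/16.2) = 1.08 h.

k ≈ 1.08 h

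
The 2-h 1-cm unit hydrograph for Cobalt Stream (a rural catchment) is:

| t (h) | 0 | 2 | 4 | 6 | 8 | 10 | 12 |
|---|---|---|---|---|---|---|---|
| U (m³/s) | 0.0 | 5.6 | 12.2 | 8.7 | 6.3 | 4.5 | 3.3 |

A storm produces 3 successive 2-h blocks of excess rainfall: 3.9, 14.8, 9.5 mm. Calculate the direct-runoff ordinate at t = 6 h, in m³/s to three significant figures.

Q ≈ 26.8 m³/s

By discrete convolution, Q_j = Σ (P_i / 10 mm) · U_{j−i}.
At t = 6 h (j=3): Q = (3.9/10)·8.7 + (14.8/10)·12.2 + (9.5/10)·5.6 = 26.8 m³/s.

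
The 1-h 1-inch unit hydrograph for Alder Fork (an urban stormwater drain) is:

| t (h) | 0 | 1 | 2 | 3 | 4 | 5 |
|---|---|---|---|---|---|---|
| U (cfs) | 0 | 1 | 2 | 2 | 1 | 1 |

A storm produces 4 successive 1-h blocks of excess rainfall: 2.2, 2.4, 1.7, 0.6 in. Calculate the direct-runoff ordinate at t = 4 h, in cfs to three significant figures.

By discrete convolution, Q_j = Σ (P_i / 1 in) · U_{j−i}.
At t = 4 h (j=4): Q = (2.2/1)·1 + (2.4/1)·2 + (1.7/1)·2 + (0.6/1)·1 = 11.0 cfs.

Q ≈ 11.0 cfs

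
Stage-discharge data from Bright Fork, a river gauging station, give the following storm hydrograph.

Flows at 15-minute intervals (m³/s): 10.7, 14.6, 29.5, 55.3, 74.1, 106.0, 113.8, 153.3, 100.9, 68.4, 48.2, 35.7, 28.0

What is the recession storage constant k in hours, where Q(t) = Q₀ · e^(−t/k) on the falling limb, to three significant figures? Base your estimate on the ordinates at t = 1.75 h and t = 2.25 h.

k ≈ 0.620 h

On the falling limb, Q drops from 153.3 to 68.4 m³/s between t = 1.75 h and t = 2.25 h (Δt = 0.5 h).
k = −Δt / ln(Q₂/Q₁) = −0.5 / ln(68.4/153.3) = 0.620 h.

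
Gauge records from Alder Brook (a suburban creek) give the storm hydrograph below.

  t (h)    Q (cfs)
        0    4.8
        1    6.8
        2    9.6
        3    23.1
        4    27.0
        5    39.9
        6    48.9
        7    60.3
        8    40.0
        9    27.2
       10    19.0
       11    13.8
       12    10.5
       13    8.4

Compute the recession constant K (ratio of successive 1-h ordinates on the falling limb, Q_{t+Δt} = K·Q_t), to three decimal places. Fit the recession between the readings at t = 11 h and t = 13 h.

Using the recession-limb readings at t = 11 h and t = 13 h: Q falls from 13.8 to 8.4 cfs over 2 intervals.
K = (Q₂/Q₁)^(1/2) = (8.4/13.8)^(1/2) = 0.780.

K ≈ 0.780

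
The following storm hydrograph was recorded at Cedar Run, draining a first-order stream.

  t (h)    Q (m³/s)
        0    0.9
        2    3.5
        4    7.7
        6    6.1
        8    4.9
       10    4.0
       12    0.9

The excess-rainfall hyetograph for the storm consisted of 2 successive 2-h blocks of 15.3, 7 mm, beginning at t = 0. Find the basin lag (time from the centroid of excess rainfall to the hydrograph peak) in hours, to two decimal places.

t_L ≈ 2.37 h

Centroid of excess rainfall: t_c = Σ P_i·t̄_i / ΣP_i = 1.6278 h (block centres at 1, 3 h).
Hydrograph peak occurs at t = 4 h, so basin lag t_L = 4 − 1.6278 = 2.37 h.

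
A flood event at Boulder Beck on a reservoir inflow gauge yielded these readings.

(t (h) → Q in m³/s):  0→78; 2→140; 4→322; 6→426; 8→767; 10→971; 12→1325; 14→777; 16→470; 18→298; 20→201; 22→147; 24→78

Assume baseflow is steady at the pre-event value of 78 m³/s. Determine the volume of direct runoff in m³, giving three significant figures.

Direct-runoff ordinates (Q − Q_b): 0.0, 62.0, 244.0, 348.0, 689.0, 893.0, 1247.0, 699.0, 392.0, 220.0, 123.0, 69.0, 0.0 m³/s.
ΣQ_DR = 4986 m³/s.
With Δt = 2 h = 7200 s, V = ΣQ_DR · Δt = 4986 × 7200 = 3.59 × 10^7 m³.

V ≈ 3.59 × 10^7 m³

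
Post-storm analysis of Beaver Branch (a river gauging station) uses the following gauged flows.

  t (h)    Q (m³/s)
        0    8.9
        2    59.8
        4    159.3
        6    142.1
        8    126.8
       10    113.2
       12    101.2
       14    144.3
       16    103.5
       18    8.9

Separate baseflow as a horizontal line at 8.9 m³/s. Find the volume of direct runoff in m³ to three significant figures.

Direct-runoff ordinates (Q − Q_b): 0.0, 50.9, 150.4, 133.2, 117.9, 104.3, 92.3, 135.4, 94.6, 0.0 m³/s.
ΣQ_DR = 879.0 m³/s.
With Δt = 2 h = 7200 s, V = ΣQ_DR · Δt = 879.0 × 7200 = 6.33 × 10^6 m³.

V ≈ 6.33 × 10^6 m³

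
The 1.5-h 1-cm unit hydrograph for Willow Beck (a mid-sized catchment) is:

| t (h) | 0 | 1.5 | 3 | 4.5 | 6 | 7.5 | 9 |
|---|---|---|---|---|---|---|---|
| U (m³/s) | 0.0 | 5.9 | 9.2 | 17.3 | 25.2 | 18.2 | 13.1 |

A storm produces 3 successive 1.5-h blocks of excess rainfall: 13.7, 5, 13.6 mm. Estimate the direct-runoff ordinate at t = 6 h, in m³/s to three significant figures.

Q ≈ 55.7 m³/s

By discrete convolution, Q_j = Σ (P_i / 10 mm) · U_{j−i}.
At t = 6 h (j=4): Q = (13.7/10)·25.2 + (5/10)·17.3 + (13.6/10)·9.2 = 55.7 m³/s.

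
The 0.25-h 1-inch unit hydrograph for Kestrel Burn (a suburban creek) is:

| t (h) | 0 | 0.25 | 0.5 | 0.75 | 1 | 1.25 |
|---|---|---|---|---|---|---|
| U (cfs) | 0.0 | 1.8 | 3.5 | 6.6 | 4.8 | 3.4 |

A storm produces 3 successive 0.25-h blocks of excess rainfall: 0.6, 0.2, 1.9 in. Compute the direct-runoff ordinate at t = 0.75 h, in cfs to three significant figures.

Q ≈ 8.08 cfs

By discrete convolution, Q_j = Σ (P_i / 1 in) · U_{j−i}.
At t = 0.75 h (j=3): Q = (0.6/1)·6.6 + (0.2/1)·3.5 + (1.9/1)·1.8 = 8.08 cfs.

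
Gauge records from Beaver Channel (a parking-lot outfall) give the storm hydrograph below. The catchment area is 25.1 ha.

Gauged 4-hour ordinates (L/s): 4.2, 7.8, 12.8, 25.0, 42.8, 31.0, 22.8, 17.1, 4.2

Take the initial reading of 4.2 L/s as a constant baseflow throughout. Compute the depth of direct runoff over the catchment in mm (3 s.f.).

d ≈ 7.45 mm

Direct runoff: 0.0, 3.6, 8.6, 20.8, 38.6, 26.8, 18.6, 12.9, 0.0 L/s; ΣQ_DR = 129.9 L/s.
V = ΣQ_DR · Δt = 129.9 × 14400 s = 1.871 × 10^6 L.
Over A = 25.1 ha, depth = V / A = 7.45 mm.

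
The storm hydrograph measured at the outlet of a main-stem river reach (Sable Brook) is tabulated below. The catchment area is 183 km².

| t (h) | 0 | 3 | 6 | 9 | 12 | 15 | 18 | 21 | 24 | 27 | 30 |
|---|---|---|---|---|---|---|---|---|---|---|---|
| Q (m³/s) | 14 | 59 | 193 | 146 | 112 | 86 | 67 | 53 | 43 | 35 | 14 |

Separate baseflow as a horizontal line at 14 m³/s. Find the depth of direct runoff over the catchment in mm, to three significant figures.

Direct runoff: 0.0, 45.0, 179.0, 132.0, 98.0, 72.0, 53.0, 39.0, 29.0, 21.0, 0.0 m³/s; ΣQ_DR = 668.0 m³/s.
V = ΣQ_DR · Δt = 668.0 × 10800 s = 7.214 × 10^6 m³.
Over A = 183 km², depth = V / A = 39.4 mm.

d ≈ 39.4 mm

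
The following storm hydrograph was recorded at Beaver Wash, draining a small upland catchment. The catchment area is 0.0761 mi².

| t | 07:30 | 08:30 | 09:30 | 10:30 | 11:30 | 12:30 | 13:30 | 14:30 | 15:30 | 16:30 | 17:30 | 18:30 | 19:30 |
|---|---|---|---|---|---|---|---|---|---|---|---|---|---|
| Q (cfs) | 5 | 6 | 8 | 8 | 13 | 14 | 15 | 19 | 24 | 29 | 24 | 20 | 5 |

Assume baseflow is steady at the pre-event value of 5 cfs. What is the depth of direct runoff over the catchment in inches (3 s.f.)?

Direct runoff: 0.0, 1.0, 3.0, 3.0, 8.0, 9.0, 10.0, 14.0, 19.0, 24.0, 19.0, 15.0, 0.0 cfs; ΣQ_DR = 125.0 cfs.
V = ΣQ_DR · Δt = 125.0 × 3600 s = 4.500 × 10^5 ft³.
Over A = 0.0761 mi², depth = V / A = 2.55 in.

d ≈ 2.55 in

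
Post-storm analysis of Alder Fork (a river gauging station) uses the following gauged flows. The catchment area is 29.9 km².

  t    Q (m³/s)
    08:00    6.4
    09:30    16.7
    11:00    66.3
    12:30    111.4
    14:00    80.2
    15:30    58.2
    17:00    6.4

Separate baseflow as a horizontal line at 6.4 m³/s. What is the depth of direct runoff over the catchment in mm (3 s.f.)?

d ≈ 54.3 mm

Direct runoff: 0.0, 10.3, 59.9, 105.0, 73.8, 51.8, 0.0 m³/s; ΣQ_DR = 300.8 m³/s.
V = ΣQ_DR · Δt = 300.8 × 5400 s = 1.624 × 10^6 m³.
Over A = 29.9 km², depth = V / A = 54.3 mm.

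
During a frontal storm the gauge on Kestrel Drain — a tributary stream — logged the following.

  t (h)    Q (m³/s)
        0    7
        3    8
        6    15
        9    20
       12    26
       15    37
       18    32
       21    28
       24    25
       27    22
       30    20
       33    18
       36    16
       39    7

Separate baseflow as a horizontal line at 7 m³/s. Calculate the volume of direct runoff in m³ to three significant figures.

V ≈ 1.98 × 10^6 m³

Direct-runoff ordinates (Q − Q_b): 0.0, 1.0, 8.0, 13.0, 19.0, 30.0, 25.0, 21.0, 18.0, 15.0, 13.0, 11.0, 9.0, 0.0 m³/s.
ΣQ_DR = 183.0 m³/s.
With Δt = 3 h = 10800 s, V = ΣQ_DR · Δt = 183.0 × 10800 = 1.98 × 10^6 m³.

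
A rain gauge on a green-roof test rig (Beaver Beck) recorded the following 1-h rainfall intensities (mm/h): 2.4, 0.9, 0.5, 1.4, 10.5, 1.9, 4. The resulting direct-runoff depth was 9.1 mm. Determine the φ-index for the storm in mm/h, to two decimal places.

Only the 2 blocks with intensity above φ contribute runoff: 10.5, 4 mm/h.
Σ(I−φ)·Δt = d  ⇒  (10.5+4 − 2φ)·1 = 9.1
φ = (14.50 − 9.1/1) / 2 = 2.70 mm/h.

φ ≈ 2.70 mm/h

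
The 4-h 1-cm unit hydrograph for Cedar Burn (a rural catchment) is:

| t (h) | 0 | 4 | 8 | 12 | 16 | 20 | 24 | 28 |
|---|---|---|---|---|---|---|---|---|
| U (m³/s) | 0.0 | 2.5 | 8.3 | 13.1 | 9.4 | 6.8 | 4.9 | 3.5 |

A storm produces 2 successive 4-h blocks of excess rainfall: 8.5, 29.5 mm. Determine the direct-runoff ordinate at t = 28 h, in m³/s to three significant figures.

By discrete convolution, Q_j = Σ (P_i / 10 mm) · U_{j−i}.
At t = 28 h (j=7): Q = (8.5/10)·3.5 + (29.5/10)·4.9 = 17.4 m³/s.

Q ≈ 17.4 m³/s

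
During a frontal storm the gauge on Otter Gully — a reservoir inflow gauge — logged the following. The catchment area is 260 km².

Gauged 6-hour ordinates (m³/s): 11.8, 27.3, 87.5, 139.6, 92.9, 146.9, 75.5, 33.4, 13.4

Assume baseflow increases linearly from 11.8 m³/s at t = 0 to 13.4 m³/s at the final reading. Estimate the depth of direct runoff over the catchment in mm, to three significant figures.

Direct runoff: 0.00, 15.30, 75.30, 127.20, 80.30, 134.10, 62.50, 20.20, 0.00 m³/s; ΣQ_DR = 514.9 m³/s.
V = ΣQ_DR · Δt = 514.9 × 21600 s = 1.112 × 10^7 m³.
Over A = 260 km², depth = V / A = 42.8 mm.

d ≈ 42.8 mm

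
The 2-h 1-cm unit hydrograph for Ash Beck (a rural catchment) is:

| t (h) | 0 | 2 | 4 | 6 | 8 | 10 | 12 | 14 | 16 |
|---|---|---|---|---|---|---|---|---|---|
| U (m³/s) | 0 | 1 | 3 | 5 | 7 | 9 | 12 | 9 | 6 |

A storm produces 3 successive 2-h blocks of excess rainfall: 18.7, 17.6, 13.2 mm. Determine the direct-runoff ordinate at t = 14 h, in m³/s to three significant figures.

Q ≈ 49.8 m³/s

By discrete convolution, Q_j = Σ (P_i / 10 mm) · U_{j−i}.
At t = 14 h (j=7): Q = (18.7/10)·9 + (17.6/10)·12 + (13.2/10)·9 = 49.8 m³/s.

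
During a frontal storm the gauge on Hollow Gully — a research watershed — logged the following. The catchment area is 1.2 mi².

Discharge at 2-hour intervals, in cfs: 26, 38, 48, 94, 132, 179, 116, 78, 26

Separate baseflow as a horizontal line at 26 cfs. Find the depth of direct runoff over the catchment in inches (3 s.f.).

d ≈ 1.30 in

Direct runoff: 0.0, 12.0, 22.0, 68.0, 106.0, 153.0, 90.0, 52.0, 0.0 cfs; ΣQ_DR = 503.0 cfs.
V = ΣQ_DR · Δt = 503.0 × 7200 s = 3.622 × 10^6 ft³.
Over A = 1.2 mi², depth = V / A = 1.30 in.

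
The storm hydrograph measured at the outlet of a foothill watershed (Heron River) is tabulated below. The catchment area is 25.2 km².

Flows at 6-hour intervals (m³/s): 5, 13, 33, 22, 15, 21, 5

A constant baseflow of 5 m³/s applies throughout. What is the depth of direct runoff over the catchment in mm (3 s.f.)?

d ≈ 67.7 mm

Direct runoff: 0.0, 8.0, 28.0, 17.0, 10.0, 16.0, 0.0 m³/s; ΣQ_DR = 79.00 m³/s.
V = ΣQ_DR · Δt = 79.00 × 21600 s = 1.706 × 10^6 m³.
Over A = 25.2 km², depth = V / A = 67.7 mm.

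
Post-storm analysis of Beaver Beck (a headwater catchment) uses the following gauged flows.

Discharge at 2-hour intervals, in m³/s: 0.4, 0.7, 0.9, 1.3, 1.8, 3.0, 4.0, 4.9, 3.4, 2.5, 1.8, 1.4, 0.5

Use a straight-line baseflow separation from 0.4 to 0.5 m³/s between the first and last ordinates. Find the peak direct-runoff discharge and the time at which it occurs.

Subtracting baseflow gives direct-runoff ordinates: 0.00, 0.29, 0.48, 0.88, 1.37, 2.56, 3.55, 4.44, 2.93, 2.02, 1.32, 0.91, 0.00 m³/s.
The maximum is 4.44 m³/s, occurring at the reading for t = 14 h.

Q_p = 4.44 m³/s at t = 14 h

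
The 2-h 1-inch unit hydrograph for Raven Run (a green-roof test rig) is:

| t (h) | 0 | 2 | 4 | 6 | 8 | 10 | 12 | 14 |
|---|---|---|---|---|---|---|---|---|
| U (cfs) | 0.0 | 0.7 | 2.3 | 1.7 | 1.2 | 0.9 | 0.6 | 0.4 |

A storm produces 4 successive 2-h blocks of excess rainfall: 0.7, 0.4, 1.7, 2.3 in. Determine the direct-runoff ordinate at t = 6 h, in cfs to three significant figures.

Q ≈ 3.30 cfs

By discrete convolution, Q_j = Σ (P_i / 1 in) · U_{j−i}.
At t = 6 h (j=3): Q = (0.7/1)·1.7 + (0.4/1)·2.3 + (1.7/1)·0.7 + (2.3/1)·0.0 = 3.30 cfs.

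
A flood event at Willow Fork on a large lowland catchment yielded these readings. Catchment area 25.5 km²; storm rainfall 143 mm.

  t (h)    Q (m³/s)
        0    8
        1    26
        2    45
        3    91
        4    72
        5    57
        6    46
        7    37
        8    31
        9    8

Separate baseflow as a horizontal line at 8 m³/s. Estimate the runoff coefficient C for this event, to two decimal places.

ΣQ_DR = 341.0 m³/s; V = ΣQ_DR·Δt = 1.228 × 10^6 m³.
Runoff depth d = V / A = 48.14 mm.
C = d / P = 48.14 / 143 = 0.34.

C ≈ 0.34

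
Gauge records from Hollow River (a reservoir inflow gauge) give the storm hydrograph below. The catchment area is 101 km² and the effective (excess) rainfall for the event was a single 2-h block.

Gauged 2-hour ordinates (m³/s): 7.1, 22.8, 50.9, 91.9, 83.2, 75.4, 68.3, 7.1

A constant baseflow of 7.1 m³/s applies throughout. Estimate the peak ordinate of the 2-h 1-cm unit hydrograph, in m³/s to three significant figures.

Direct runoff: 0.0, 15.7, 43.8, 84.8, 76.1, 68.3, 61.2, 0.0 m³/s; ΣQ_DR = 349.9 m³/s, peak = 84.8 m³/s.
Runoff depth d = ΣQ_DR·Δt / A = 349.9 × 7200 / (101 km²) = 24.94 mm.
The 1-cm UH is the DRH scaled by (10 mm)/d, so U_p = 84.8 × 10/24.94 = 34.0 m³/s.

U_p ≈ 34.0 m³/s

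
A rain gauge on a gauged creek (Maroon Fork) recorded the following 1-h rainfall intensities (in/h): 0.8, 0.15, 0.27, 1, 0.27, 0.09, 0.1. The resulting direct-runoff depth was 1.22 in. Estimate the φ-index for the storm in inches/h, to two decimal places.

Only the 2 blocks with intensity above φ contribute runoff: 0.8, 1 in/h.
Σ(I−φ)·Δt = d  ⇒  (0.8+1 − 2φ)·1 = 1.22
φ = (1.800 − 1.22/1) / 2 = 0.29 in/h.

φ ≈ 0.29 in/h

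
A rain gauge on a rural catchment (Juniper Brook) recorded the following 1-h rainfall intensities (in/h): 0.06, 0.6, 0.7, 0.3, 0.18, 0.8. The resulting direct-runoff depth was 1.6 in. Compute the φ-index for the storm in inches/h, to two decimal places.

φ ≈ 0.20 in/h

Only the 4 blocks with intensity above φ contribute runoff: 0.6, 0.7, 0.3, 0.8 in/h.
Σ(I−φ)·Δt = d  ⇒  (0.6+0.7+0.3+0.8 − 4φ)·1 = 1.6
φ = (2.400 − 1.6/1) / 4 = 0.20 in/h.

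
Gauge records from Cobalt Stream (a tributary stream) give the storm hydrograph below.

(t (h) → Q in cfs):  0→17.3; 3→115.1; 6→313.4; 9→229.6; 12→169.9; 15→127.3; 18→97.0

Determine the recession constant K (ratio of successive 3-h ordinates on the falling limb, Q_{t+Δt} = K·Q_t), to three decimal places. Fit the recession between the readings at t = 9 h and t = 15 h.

Using the recession-limb readings at t = 9 h and t = 15 h: Q falls from 229.6 to 127.3 cfs over 2 intervals.
K = (Q₂/Q₁)^(1/2) = (127.3/229.6)^(1/2) = 0.745.

K ≈ 0.745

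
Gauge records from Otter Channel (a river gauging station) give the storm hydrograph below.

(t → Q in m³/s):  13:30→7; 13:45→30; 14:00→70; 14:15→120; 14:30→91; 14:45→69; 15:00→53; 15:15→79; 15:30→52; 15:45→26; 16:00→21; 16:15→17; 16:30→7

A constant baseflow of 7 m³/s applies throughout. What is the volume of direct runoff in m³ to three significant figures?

V ≈ 4.96 × 10^5 m³

Direct-runoff ordinates (Q − Q_b): 0.0, 23.0, 63.0, 113.0, 84.0, 62.0, 46.0, 72.0, 45.0, 19.0, 14.0, 10.0, 0.0 m³/s.
ΣQ_DR = 551.0 m³/s.
With Δt = 0.25 h = 900 s, V = ΣQ_DR · Δt = 551.0 × 900 = 4.96 × 10^5 m³.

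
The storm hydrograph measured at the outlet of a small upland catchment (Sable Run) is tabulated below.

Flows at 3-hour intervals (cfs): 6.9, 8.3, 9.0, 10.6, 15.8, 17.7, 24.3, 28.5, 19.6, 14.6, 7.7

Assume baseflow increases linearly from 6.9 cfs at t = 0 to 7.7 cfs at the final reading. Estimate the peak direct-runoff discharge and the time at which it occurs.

Subtracting baseflow gives direct-runoff ordinates: 0.00, 1.32, 1.94, 3.46, 8.58, 10.40, 16.92, 21.04, 12.06, 6.98, 0.00 cfs.
The maximum is 21.04 cfs, occurring at the reading for t = 21 h.

Q_p = 21.04 cfs at t = 21 h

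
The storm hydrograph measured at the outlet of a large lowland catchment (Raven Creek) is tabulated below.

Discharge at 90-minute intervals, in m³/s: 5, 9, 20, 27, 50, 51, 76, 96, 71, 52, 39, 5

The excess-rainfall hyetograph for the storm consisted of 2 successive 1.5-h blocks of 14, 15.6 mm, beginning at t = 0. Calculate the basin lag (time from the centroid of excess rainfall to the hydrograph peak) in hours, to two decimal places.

t_L ≈ 8.96 h

Centroid of excess rainfall: t_c = Σ P_i·t̄_i / ΣP_i = 1.5405 h (block centres at 0.75, 2.25 h).
Hydrograph peak occurs at t = 10.5 h, so basin lag t_L = 10.5 − 1.5405 = 8.96 h.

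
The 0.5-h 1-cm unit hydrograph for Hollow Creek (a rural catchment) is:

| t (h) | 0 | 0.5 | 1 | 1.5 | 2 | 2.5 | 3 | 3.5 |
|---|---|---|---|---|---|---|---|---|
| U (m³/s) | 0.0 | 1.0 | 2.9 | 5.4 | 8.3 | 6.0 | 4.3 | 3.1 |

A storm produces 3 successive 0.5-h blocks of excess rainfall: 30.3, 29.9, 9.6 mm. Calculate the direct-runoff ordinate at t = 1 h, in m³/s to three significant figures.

By discrete convolution, Q_j = Σ (P_i / 10 mm) · U_{j−i}.
At t = 1 h (j=2): Q = (30.3/10)·2.9 + (29.9/10)·1.0 + (9.6/10)·0.0 = 11.8 m³/s.

Q ≈ 11.8 m³/s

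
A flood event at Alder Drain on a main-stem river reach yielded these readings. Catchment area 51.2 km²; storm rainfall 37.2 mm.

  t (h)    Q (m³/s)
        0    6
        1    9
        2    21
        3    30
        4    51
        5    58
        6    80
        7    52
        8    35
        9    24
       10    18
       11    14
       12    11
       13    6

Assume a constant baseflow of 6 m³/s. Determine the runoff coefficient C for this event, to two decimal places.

ΣQ_DR = 331.0 m³/s; V = ΣQ_DR·Δt = 1.192 × 10^6 m³.
Runoff depth d = V / A = 23.27 mm.
C = d / P = 23.27 / 37.2 = 0.63.

C ≈ 0.63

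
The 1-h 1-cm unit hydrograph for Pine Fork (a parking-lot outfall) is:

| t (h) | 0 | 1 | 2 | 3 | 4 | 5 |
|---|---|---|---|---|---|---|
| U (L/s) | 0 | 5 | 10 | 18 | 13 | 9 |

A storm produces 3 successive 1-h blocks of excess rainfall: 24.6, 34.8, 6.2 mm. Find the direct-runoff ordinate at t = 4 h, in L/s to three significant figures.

By discrete convolution, Q_j = Σ (P_i / 10 mm) · U_{j−i}.
At t = 4 h (j=4): Q = (24.6/10)·13 + (34.8/10)·18 + (6.2/10)·10 = 101 L/s.

Q ≈ 101 L/s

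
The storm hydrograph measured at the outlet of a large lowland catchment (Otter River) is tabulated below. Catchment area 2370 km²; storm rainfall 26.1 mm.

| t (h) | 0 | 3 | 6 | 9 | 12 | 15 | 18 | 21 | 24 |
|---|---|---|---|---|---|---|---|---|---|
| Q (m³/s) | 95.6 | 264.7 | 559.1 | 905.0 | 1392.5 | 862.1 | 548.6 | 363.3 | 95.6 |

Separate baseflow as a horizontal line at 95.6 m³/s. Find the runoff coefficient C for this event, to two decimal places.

ΣQ_DR = 4226 m³/s; V = ΣQ_DR·Δt = 4.564 × 10^7 m³.
Runoff depth d = V / A = 19.26 mm.
C = d / P = 19.26 / 26.1 = 0.74.

C ≈ 0.74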